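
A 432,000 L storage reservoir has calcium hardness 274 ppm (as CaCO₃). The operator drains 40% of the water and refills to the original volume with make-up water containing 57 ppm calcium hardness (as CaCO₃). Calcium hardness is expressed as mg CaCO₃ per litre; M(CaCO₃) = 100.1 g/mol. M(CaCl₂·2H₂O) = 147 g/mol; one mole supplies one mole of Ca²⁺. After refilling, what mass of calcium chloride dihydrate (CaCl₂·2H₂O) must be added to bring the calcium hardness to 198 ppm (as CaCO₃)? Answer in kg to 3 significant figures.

6.85 kg

After draining 40% and refilling: 274 × 0.60 + 57 × 0.40 = 187.2 ppm.
Deficit to target: 198 − 187.2 = 10.8 mg/L.
As CaCO₃: 10.8 mg/L × 432,000 L = 4666 g; ÷ 100.1 = 46.61 mol Ca²⁺.
Mass: 46.61 × 147 = 6852 g.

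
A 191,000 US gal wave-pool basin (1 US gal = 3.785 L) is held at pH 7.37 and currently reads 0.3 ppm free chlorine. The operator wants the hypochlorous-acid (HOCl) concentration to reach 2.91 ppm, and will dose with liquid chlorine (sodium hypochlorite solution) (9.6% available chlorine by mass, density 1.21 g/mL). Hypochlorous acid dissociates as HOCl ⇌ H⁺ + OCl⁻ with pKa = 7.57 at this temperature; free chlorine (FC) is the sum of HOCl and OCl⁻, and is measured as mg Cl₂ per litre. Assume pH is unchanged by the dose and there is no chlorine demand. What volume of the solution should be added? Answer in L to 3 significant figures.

Volume: 191,000 US gal × 3.785 L/gal = 722,935 L.
[OCl⁻]/[HOCl] = 10^(pH − pKa) = 10^(7.37 − 7.57) = 0.631; fraction as HOCl = 1/(1 + 0.631) = 0.6131.
Free chlorine required for 2.91 ppm HOCl: 2.91 / 0.6131 = 4.746 ppm.
FC to add: 4.746 − 0.3 = 4.446 mg/L as Cl₂.
Cl₂ equivalent: 4.446 mg/L × 722,935 L = 3214 g.
Product at 9.6% available Cl: 3214 / 0.096 = 33,480 g.
Volume: 33,480 g ÷ 1.21 g/mL = 27,670 mL.

27.7 L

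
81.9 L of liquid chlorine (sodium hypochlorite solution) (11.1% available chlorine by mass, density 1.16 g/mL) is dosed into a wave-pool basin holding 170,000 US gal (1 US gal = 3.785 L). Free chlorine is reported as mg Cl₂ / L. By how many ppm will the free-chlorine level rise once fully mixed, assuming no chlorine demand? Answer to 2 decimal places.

16.39 ppm

Volume: 170,000 US gal × 3.785 L/gal = 643,450 L.
Mass of solution: 81.9 L × 1000 mL/L × 1.16 g/mL = 95,000 g.
Available chlorine delivered: 95,000 g × 0.111 = 10,550 g as Cl₂.
Concentration rise: 10,550 g / 643,450 L = 16.39 mg/L = 16.39 ppm.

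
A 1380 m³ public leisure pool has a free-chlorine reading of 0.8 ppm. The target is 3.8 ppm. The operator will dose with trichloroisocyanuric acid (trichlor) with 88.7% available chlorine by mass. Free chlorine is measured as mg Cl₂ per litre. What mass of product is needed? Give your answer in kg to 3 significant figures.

4.67 kg

Volume: 1380 m³ = 1,380,000 L.
Chlorine deficit: 3.8 − 0.8 = 3 ppm = 3 mg/L as Cl₂.
Cl₂ equivalent needed: 3 mg/L × 1,380,000 L = 4,140,000 mg = 4140 g.
Product at 88.7% available chlorine: 4140 / 0.887 = 4667 g.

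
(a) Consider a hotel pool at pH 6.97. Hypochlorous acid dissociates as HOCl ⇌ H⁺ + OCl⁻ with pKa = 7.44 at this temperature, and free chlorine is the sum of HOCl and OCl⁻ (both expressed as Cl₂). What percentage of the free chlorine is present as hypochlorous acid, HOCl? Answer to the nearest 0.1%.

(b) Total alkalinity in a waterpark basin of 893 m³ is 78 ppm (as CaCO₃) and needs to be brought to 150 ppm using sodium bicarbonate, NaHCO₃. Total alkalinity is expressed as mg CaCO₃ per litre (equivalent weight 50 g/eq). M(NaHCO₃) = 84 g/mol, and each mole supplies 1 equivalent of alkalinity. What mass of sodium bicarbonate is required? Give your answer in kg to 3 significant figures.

(a) 74.7%; (b) 108 kg

(a) [OCl⁻]/[HOCl] = 10^(pH − pKa) = 10^(6.97 − 7.44) = 10^-0.47 = 0.3388.
(a) Fraction as HOCl = 1 / (1 + 0.3388) = 0.7469.

(b) Volume: 893 m³ = 893,000 L.
(b) Alkalinity to add: (150 − 78) = 72 mg/L as CaCO₃ × 893,000 L = 64,300 g as CaCO₃.
(b) Equivalents: 64,300 g ÷ 50 g/eq = 1286 eq.
(b) NaHCO₃ supplies 1 eq per mole → 1286 mol.
(b) Mass: 1286 mol × 84 g/mol = 108,000 g.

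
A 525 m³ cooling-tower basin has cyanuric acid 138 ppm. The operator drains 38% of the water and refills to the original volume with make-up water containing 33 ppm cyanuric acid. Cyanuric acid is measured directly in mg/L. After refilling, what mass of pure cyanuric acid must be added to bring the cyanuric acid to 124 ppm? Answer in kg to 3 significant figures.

Volume: 525 m³ = 525,000 L.
After draining 38% and refilling: 138 × 0.62 + 33 × 0.38 = 98.1 ppm.
Deficit to target: 124 − 98.1 = 25.9 mg/L.
Mass: 25.9 mg/L × 525,000 L = 13,600 g cyanuric acid.

13.6 kg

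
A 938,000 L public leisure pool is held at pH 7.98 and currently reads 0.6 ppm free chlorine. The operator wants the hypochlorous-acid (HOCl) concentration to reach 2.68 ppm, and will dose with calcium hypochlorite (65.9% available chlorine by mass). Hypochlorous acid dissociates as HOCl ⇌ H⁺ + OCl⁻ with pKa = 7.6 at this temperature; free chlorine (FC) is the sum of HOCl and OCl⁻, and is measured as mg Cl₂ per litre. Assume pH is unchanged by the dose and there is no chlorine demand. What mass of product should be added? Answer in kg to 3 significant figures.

[OCl⁻]/[HOCl] = 10^(pH − pKa) = 10^(7.98 − 7.6) = 2.399; fraction as HOCl = 1/(1 + 2.399) = 0.2942.
Free chlorine required for 2.68 ppm HOCl: 2.68 / 0.2942 = 9.109 ppm.
FC to add: 9.109 − 0.6 = 8.509 mg/L as Cl₂.
Cl₂ equivalent: 8.509 mg/L × 938,000 L = 7981 g.
Product at 65.9% available Cl: 7981 / 0.659 = 12,110 g.

12.1 kg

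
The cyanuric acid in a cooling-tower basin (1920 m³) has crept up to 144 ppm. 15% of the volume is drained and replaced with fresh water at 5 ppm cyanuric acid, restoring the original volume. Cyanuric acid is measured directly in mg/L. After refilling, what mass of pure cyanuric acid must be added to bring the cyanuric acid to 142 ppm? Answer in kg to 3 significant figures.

36.2 kg

Volume: 1920 m³ = 1,920,000 L.
After draining 15% and refilling: 144 × 0.85 + 5 × 0.15 = 123.15 ppm.
Deficit to target: 142 − 123.15 = 18.85 mg/L.
Mass: 18.85 mg/L × 1,920,000 L = 36,190 g cyanuric acid.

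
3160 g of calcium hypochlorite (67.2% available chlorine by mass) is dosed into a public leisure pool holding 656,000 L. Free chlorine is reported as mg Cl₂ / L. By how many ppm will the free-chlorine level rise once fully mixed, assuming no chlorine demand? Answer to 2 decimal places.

3.24 ppm

Available chlorine delivered: 3160 g × 0.672 = 2124 g as Cl₂.
Concentration rise: 2124 g / 656,000 L = 3.237 mg/L = 3.24 ppm.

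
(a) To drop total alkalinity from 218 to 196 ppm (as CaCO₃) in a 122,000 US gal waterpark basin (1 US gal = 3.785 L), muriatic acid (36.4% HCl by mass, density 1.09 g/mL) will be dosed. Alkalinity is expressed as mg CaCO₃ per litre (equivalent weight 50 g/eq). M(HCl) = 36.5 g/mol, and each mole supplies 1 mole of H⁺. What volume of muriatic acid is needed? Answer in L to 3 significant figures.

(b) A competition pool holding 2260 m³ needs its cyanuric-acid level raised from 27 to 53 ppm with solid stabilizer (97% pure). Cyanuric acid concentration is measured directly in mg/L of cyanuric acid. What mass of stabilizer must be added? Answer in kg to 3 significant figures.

(a) 18.7 L; (b) 60.6 kg

(a) Volume: 122,000 US gal × 3.785 L/gal = 461,770 L.
(a) Alkalinity to neutralize: (218 − 196) = 22 mg/L as CaCO₃ × 461,770 L = 10,160 g as CaCO₃.
(a) Equivalents of H⁺ required: 10,160 ÷ 50 g/eq = 203.2 eq = 203.2 mol HCl.
(a) Mass of HCl: 203.2 × 36.5 = 7416 g.
(a) Mass of 36.4% solution: 7416 / 0.364 = 20,370 g.
(a) Volume: 20,370 g ÷ 1.09 g/mL = 18,690 mL.

(b) Volume: 2260 m³ = 2,260,000 L.
(b) CYA to add: (53 − 27) = 26 mg/L × 2,260,000 L = 58,760 g cyanuric acid.
(b) At 97% purity: 58,760 / 0.97 = 60,580 g product.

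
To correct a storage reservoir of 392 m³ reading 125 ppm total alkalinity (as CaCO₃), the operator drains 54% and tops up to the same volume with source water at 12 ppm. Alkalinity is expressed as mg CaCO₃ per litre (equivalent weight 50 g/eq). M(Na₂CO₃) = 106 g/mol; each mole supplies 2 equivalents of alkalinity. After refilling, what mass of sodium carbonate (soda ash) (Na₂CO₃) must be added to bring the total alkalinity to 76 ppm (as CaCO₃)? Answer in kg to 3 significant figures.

4.99 kg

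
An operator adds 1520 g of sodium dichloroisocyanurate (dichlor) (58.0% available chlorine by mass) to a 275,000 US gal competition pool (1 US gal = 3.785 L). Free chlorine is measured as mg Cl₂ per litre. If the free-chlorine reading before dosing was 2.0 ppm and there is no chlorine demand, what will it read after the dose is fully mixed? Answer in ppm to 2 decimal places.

2.85 ppm

Volume: 275,000 US gal × 3.785 L/gal = 1,040,875 L.
Available chlorine delivered: 1520 g × 0.58 = 881.6 g as Cl₂.
Concentration rise: 881.6 g / 1,040,875 L = 0.847 mg/L = 0.85 ppm.
Final FC: 2.0 + 0.85 = 2.85 ppm.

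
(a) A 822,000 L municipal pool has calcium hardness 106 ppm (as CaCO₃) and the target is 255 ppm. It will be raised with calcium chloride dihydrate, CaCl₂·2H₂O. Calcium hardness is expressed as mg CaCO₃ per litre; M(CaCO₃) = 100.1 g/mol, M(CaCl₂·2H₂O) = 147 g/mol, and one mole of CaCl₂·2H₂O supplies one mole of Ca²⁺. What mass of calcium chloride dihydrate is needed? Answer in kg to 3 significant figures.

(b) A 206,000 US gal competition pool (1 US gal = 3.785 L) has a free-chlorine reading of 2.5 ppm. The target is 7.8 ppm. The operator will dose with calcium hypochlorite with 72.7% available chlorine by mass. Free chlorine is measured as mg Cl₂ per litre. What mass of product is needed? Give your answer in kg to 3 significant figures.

(a) Hardness to add: (255 − 106) = 149 mg/L as CaCO₃ × 822,000 L = 122,500 g as CaCO₃.
(a) Moles of Ca²⁺ (1 mol Ca²⁺ ≡ 1 mol CaCO₃): 122,500 / 100.1 g/mol = 1224 mol.
(a) Mass of CaCl₂·2H₂O: 1224 × 147 = 179,900 g.

(b) Volume: 206,000 US gal × 3.785 L/gal = 779,710 L.
(b) Chlorine deficit: 7.8 − 2.5 = 5.3 ppm = 5.3 mg/L as Cl₂.
(b) Cl₂ equivalent needed: 5.3 mg/L × 779,710 L = 4,132,000 mg = 4132 g.
(b) Product at 72.7% available chlorine: 4132 / 0.727 = 5684 g.

(a) 180 kg; (b) 5.68 kg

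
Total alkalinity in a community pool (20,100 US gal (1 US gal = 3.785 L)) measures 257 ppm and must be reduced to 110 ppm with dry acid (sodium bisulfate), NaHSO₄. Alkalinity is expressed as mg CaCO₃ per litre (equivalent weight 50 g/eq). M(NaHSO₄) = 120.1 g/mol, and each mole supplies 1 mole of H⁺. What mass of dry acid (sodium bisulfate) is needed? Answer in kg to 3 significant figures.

26.9 kg

Volume: 20,100 US gal × 3.785 L/gal = 76,078 L.
Alkalinity to neutralize: (257 − 110) = 147 mg/L as CaCO₃ × 76,078 L = 11,180 g as CaCO₃.
Equivalents of H⁺ required: 11,180 ÷ 50 g/eq = 223.7 eq = 223.7 mol NaHSO₄.
Mass of NaHSO₄: 223.7 × 120.1 = 26,860 g.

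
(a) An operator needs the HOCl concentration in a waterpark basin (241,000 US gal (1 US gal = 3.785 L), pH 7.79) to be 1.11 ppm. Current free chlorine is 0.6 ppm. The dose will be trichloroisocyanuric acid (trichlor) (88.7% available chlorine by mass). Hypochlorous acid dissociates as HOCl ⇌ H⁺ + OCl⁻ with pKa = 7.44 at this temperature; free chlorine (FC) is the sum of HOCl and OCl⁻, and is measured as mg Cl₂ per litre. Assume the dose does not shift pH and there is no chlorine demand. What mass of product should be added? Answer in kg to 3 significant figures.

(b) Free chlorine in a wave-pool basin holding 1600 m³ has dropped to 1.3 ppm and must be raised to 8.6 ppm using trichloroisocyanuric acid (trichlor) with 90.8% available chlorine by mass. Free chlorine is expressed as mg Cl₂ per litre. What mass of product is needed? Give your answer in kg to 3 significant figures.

(a) Volume: 241,000 US gal × 3.785 L/gal = 912,185 L.
(a) [OCl⁻]/[HOCl] = 10^(pH − pKa) = 10^(7.79 − 7.44) = 2.239; fraction as HOCl = 1/(1 + 2.239) = 0.3088.
(a) Free chlorine required for 1.11 ppm HOCl: 1.11 / 0.3088 = 3.595 ppm.
(a) FC to add: 3.595 − 0.6 = 2.995 mg/L as Cl₂.
(a) Cl₂ equivalent: 2.995 mg/L × 912,185 L = 2732 g.
(a) Product at 88.7% available Cl: 2732 / 0.887 = 3080 g.

(b) Volume: 1600 m³ = 1,600,000 L.
(b) Chlorine deficit: 8.6 − 1.3 = 7.3 ppm = 7.3 mg/L as Cl₂.
(b) Cl₂ equivalent needed: 7.3 mg/L × 1,600,000 L = 11,680,000 mg = 11,680 g.
(b) Product at 90.8% available chlorine: 11,680 / 0.908 = 12,860 g.

(a) 3.08 kg; (b) 12.9 kg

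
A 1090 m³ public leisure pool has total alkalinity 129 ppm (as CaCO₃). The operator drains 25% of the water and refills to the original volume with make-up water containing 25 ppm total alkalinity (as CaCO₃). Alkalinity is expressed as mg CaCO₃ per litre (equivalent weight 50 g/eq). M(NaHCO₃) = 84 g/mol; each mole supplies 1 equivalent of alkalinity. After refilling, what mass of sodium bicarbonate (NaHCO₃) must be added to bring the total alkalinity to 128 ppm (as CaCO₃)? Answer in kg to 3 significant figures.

Volume: 1090 m³ = 1,090,000 L.
After draining 25% and refilling: 129 × 0.75 + 25 × 0.25 = 103 ppm.
Deficit to target: 128 − 103 = 25 mg/L.
As CaCO₃: 25 mg/L × 1,090,000 L = 27,250 g; ÷ 50 g/eq ÷ 1 = 545 mol NaHCO₃.
Mass: 545 × 84 = 45,780 g.

45.8 kg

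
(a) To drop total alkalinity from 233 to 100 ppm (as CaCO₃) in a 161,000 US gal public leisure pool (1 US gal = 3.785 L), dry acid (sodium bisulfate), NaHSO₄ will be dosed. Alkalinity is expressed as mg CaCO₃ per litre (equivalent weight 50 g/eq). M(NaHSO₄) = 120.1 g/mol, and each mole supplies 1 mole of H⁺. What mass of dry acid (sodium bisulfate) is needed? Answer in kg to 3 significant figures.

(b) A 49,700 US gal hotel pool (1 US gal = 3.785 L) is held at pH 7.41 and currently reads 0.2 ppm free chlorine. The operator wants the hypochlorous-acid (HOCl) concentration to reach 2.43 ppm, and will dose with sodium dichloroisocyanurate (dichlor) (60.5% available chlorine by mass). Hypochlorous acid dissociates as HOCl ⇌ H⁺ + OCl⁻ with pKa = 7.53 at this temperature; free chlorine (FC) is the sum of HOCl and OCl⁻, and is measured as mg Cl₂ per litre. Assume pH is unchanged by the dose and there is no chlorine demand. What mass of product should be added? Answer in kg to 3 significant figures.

(a) Volume: 161,000 US gal × 3.785 L/gal = 609,385 L.
(a) Alkalinity to neutralize: (233 − 100) = 133 mg/L as CaCO₃ × 609,385 L = 81,050 g as CaCO₃.
(a) Equivalents of H⁺ required: 81,050 ÷ 50 g/eq = 1621 eq = 1621 mol NaHSO₄.
(a) Mass of NaHSO₄: 1621 × 120.1 = 194,700 g.

(b) Volume: 49,700 US gal × 3.785 L/gal = 188,114 L.
(b) [OCl⁻]/[HOCl] = 10^(pH − pKa) = 10^(7.41 − 7.53) = 0.7586; fraction as HOCl = 1/(1 + 0.7586) = 0.5686.
(b) Free chlorine required for 2.43 ppm HOCl: 2.43 / 0.5686 = 4.273 ppm.
(b) FC to add: 4.273 − 0.2 = 4.073 mg/L as Cl₂.
(b) Cl₂ equivalent: 4.073 mg/L × 188,114 L = 766.3 g.
(b) Product at 60.5% available Cl: 766.3 / 0.605 = 1267 g.

(a) 195 kg; (b) 1.27 kg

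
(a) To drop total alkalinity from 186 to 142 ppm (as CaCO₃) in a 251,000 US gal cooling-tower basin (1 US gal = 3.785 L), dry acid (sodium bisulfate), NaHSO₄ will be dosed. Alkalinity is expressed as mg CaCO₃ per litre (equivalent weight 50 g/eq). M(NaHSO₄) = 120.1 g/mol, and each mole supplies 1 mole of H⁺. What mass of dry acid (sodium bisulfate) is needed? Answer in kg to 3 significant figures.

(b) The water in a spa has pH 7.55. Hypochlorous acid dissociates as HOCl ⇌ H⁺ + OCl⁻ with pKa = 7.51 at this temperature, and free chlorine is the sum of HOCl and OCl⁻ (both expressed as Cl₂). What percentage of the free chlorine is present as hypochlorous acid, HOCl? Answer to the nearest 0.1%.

(a) 100 kg; (b) 47.7%

(a) Volume: 251,000 US gal × 3.785 L/gal = 950,035 L.
(a) Alkalinity to neutralize: (186 − 142) = 44 mg/L as CaCO₃ × 950,035 L = 41,800 g as CaCO₃.
(a) Equivalents of H⁺ required: 41,800 ÷ 50 g/eq = 836 eq = 836 mol NaHSO₄.
(a) Mass of NaHSO₄: 836 × 120.1 = 100,400 g.

(b) [OCl⁻]/[HOCl] = 10^(pH − pKa) = 10^(7.55 − 7.51) = 10^0.04 = 1.096.
(b) Fraction as HOCl = 1 / (1 + 1.096) = 0.477.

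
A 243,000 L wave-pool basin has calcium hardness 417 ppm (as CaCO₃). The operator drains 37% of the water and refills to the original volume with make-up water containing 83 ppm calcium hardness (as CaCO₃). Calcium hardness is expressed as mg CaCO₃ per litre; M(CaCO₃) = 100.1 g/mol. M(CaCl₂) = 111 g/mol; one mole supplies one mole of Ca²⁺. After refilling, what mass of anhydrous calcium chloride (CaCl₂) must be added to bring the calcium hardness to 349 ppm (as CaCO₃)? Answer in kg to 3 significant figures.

15.0 kg

After draining 37% and refilling: 417 × 0.63 + 83 × 0.37 = 293.42 ppm.
Deficit to target: 349 − 293.42 = 55.58 mg/L.
As CaCO₃: 55.58 mg/L × 243,000 L = 13,510 g; ÷ 100.1 = 134.9 mol Ca²⁺.
Mass: 134.9 × 111 = 14,980 g.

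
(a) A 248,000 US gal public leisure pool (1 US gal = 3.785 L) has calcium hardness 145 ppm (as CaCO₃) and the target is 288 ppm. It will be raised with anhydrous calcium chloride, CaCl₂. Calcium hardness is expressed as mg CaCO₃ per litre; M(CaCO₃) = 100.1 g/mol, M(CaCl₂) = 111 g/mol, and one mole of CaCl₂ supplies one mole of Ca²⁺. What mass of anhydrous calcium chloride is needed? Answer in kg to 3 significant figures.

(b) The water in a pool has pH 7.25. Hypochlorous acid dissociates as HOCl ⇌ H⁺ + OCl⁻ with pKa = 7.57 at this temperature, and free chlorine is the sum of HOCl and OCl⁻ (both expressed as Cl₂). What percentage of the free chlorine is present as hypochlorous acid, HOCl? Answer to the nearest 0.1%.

(a) Volume: 248,000 US gal × 3.785 L/gal = 938,680 L.
(a) Hardness to add: (288 − 145) = 143 mg/L as CaCO₃ × 938,680 L = 134,200 g as CaCO₃.
(a) Moles of Ca²⁺ (1 mol Ca²⁺ ≡ 1 mol CaCO₃): 134,200 / 100.1 g/mol = 1341 mol.
(a) Mass of CaCl₂: 1341 × 111 = 148,800 g.

(b) [OCl⁻]/[HOCl] = 10^(pH − pKa) = 10^(7.25 − 7.57) = 10^-0.32 = 0.4786.
(b) Fraction as HOCl = 1 / (1 + 0.4786) = 0.6763.

(a) 149 kg; (b) 67.6%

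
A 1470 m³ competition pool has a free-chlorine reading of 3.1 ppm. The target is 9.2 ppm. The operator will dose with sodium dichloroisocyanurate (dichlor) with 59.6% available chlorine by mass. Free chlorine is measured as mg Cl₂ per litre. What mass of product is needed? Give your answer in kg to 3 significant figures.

Volume: 1470 m³ = 1,470,000 L.
Chlorine deficit: 9.2 − 3.1 = 6.1 ppm = 6.1 mg/L as Cl₂.
Cl₂ equivalent needed: 6.1 mg/L × 1,470,000 L = 8,967,000 mg = 8967 g.
Product at 59.6% available chlorine: 8967 / 0.596 = 15,050 g.

15.0 kg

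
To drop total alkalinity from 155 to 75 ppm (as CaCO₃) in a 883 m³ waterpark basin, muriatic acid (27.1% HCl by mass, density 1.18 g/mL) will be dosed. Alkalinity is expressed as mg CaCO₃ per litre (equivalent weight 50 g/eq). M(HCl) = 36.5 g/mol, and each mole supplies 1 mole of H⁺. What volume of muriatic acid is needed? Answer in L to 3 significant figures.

161 L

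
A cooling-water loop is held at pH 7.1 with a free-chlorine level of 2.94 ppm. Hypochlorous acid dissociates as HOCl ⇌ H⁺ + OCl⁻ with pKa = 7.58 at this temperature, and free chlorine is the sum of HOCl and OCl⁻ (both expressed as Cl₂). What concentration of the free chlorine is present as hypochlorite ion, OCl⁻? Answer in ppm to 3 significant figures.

0.731 ppm

[OCl⁻]/[HOCl] = 10^(pH − pKa) = 10^(7.1 − 7.58) = 10^-0.48 = 0.3311.
Fraction as HOCl = 1 / (1 + 0.3311) = 0.7512.
OCl⁻ = (1 − 0.7512) × 2.94 ppm = 0.7314 ppm.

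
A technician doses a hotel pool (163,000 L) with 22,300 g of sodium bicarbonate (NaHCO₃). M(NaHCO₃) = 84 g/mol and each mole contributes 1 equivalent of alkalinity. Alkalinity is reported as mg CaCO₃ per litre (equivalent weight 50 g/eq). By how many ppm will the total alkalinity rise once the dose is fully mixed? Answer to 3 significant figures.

Moles of NaHCO₃: 22,300 g ÷ 84 g/mol = 265.5 mol → 265.5 eq of alkalinity.
As CaCO₃: 265.5 eq × 50 g/eq = 13,270 g.
Rise: 13,270 g / 163,000 L × 1000 = 81.43 mg/L.

81.4 ppm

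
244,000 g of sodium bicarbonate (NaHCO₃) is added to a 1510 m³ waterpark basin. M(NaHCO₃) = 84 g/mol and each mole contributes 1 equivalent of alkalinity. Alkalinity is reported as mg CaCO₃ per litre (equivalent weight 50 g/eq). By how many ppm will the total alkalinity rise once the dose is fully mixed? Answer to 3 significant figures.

Volume: 1510 m³ = 1,510,000 L.
Moles of NaHCO₃: 244,000 g ÷ 84 g/mol = 2905 mol → 2905 eq of alkalinity.
As CaCO₃: 2905 eq × 50 g/eq = 145,200 g.
Rise: 145,200 g / 1,510,000 L × 1000 = 96.18 mg/L.

96.2 ppm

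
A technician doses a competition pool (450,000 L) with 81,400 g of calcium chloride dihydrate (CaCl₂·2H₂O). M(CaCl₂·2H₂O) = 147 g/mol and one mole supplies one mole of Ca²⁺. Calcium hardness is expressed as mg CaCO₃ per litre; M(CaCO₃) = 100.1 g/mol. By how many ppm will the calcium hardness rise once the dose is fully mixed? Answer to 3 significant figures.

123 ppm

Moles of Ca²⁺: 81,400 g ÷ 147 g/mol = 553.7 mol.
As CaCO₃: 553.7 mol × 100.1 g/mol = 55,430 g.
Rise: 55,430 g / 450,000 L × 1000 = 123.2 mg/L.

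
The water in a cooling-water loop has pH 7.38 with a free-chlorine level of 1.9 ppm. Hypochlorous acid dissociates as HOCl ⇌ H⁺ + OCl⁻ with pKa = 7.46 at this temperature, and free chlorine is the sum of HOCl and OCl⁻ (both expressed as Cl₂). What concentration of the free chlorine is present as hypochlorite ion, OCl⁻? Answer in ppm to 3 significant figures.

0.863 ppm

[OCl⁻]/[HOCl] = 10^(pH − pKa) = 10^(7.38 − 7.46) = 10^-0.08 = 0.8318.
Fraction as HOCl = 1 / (1 + 0.8318) = 0.5459.
OCl⁻ = (1 − 0.5459) × 1.9 ppm = 0.8627 ppm.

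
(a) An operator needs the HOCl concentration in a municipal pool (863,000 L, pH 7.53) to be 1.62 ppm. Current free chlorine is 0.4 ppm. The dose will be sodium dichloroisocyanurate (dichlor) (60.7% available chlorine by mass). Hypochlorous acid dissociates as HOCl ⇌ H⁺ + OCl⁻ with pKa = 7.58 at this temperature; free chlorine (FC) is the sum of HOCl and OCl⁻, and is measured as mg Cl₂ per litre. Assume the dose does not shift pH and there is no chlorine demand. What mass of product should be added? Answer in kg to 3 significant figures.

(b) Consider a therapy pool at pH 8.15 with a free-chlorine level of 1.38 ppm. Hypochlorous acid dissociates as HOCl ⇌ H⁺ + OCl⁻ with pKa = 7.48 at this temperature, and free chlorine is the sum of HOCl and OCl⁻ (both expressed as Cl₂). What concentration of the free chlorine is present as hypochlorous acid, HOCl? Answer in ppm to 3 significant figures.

(a) 3.79 kg; (b) 0.243 ppm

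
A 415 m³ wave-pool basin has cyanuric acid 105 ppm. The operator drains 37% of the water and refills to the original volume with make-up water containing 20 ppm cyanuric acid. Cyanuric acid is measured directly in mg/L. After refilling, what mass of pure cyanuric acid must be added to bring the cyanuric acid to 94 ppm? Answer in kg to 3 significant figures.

Volume: 415 m³ = 415,000 L.
After draining 37% and refilling: 105 × 0.63 + 20 × 0.37 = 73.55 ppm.
Deficit to target: 94 − 73.55 = 20.45 mg/L.
Mass: 20.45 mg/L × 415,000 L = 8487 g cyanuric acid.

8.49 kg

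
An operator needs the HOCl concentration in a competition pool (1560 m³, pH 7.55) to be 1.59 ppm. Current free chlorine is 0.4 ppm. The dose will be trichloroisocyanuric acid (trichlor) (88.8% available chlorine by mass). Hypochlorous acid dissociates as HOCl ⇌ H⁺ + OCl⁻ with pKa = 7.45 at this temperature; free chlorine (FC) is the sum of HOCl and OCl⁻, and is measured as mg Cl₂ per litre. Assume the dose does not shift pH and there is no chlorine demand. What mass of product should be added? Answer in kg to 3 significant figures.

5.61 kg

Volume: 1560 m³ = 1,560,000 L.
[OCl⁻]/[HOCl] = 10^(pH − pKa) = 10^(7.55 − 7.45) = 1.259; fraction as HOCl = 1/(1 + 1.259) = 0.4427.
Free chlorine required for 1.59 ppm HOCl: 1.59 / 0.4427 = 3.592 ppm.
FC to add: 3.592 − 0.4 = 3.192 mg/L as Cl₂.
Cl₂ equivalent: 3.192 mg/L × 1,560,000 L = 4979 g.
Product at 88.8% available Cl: 4979 / 0.888 = 5607 g.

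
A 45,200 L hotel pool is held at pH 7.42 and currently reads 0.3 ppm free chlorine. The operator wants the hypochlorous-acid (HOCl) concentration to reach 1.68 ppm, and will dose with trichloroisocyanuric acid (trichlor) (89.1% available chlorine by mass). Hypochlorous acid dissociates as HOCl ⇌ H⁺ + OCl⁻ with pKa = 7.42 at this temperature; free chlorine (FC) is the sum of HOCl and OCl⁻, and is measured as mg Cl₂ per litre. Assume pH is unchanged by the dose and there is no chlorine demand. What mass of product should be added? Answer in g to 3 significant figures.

[OCl⁻]/[HOCl] = 10^(pH − pKa) = 10^(7.42 − 7.42) = 1; fraction as HOCl = 1/(1 + 1) = 0.5.
Free chlorine required for 1.68 ppm HOCl: 1.68 / 0.5 = 3.36 ppm.
FC to add: 3.36 − 0.3 = 3.06 mg/L as Cl₂.
Cl₂ equivalent: 3.06 mg/L × 45,200 L = 138.3 g.
Product at 89.1% available Cl: 138.3 / 0.891 = 155.2 g.

155 g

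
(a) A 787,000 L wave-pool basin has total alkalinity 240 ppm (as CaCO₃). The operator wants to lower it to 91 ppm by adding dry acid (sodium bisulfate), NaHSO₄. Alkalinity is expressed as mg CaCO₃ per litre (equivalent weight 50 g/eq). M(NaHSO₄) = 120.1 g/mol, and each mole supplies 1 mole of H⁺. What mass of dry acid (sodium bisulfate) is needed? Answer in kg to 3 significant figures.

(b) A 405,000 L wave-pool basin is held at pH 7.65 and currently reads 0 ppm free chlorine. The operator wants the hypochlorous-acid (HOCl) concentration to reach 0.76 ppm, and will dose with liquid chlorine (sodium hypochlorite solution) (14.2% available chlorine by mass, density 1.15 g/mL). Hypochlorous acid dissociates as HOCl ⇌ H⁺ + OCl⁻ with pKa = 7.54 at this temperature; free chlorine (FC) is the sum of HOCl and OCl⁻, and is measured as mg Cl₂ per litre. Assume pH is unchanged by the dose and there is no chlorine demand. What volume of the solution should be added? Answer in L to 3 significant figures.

(a) 282 kg; (b) 4.31 L

(a) Alkalinity to neutralize: (240 − 91) = 149 mg/L as CaCO₃ × 787,000 L = 117,300 g as CaCO₃.
(a) Equivalents of H⁺ required: 117,300 ÷ 50 g/eq = 2345 eq = 2345 mol NaHSO₄.
(a) Mass of NaHSO₄: 2345 × 120.1 = 281,700 g.

(b) [OCl⁻]/[HOCl] = 10^(pH − pKa) = 10^(7.65 − 7.54) = 1.288; fraction as HOCl = 1/(1 + 1.288) = 0.437.
(b) Free chlorine required for 0.76 ppm HOCl: 0.76 / 0.437 = 1.739 ppm.
(b) FC to add: 1.739 − 0 = 1.739 mg/L as Cl₂.
(b) Cl₂ equivalent: 1.739 mg/L × 405,000 L = 704.3 g.
(b) Product at 14.2% available Cl: 704.3 / 0.142 = 4960 g.
(b) Volume: 4960 g ÷ 1.15 g/mL = 4313 mL.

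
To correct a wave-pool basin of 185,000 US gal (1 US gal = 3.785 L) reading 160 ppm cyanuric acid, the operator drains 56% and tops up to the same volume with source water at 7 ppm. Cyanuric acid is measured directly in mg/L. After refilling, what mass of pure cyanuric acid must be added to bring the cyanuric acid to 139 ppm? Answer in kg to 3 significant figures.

45.3 kg

Volume: 185,000 US gal × 3.785 L/gal = 700,225 L.
After draining 56% and refilling: 160 × 0.44 + 7 × 0.56 = 74.32 ppm.
Deficit to target: 139 − 74.32 = 64.68 mg/L.
Mass: 64.68 mg/L × 700,225 L = 45,290 g cyanuric acid.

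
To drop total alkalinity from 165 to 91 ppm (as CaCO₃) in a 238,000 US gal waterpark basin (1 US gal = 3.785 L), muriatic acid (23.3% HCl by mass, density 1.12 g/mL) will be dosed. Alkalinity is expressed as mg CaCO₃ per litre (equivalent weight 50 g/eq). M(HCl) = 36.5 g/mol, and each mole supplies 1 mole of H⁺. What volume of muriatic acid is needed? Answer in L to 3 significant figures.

Volume: 238,000 US gal × 3.785 L/gal = 900,830 L.
Alkalinity to neutralize: (165 − 91) = 74 mg/L as CaCO₃ × 900,830 L = 66,660 g as CaCO₃.
Equivalents of H⁺ required: 66,660 ÷ 50 g/eq = 1333 eq = 1333 mol HCl.
Mass of HCl: 1333 × 36.5 = 48,660 g.
Mass of 23.3% solution: 48,660 / 0.233 = 208,900 g.
Volume: 208,900 g ÷ 1.12 g/mL = 186,500 mL.

186 L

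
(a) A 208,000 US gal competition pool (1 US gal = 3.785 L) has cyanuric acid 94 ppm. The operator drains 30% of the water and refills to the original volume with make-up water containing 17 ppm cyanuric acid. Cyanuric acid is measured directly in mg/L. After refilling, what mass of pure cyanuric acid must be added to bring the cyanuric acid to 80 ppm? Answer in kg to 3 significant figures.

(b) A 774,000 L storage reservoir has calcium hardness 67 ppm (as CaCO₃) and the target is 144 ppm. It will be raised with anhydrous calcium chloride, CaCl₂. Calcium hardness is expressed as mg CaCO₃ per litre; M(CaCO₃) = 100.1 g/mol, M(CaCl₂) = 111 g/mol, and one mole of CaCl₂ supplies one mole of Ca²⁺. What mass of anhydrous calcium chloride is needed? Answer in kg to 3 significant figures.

(a) 7.16 kg; (b) 66.1 kg

(a) Volume: 208,000 US gal × 3.785 L/gal = 787,280 L.
(a) After draining 30% and refilling: 94 × 0.70 + 17 × 0.30 = 70.9 ppm.
(a) Deficit to target: 80 − 70.9 = 9.1 mg/L.
(a) Mass: 9.1 mg/L × 787,280 L = 7164 g cyanuric acid.

(b) Hardness to add: (144 − 67) = 77 mg/L as CaCO₃ × 774,000 L = 59,600 g as CaCO₃.
(b) Moles of Ca²⁺ (1 mol Ca²⁺ ≡ 1 mol CaCO₃): 59,600 / 100.1 g/mol = 595.4 mol.
(b) Mass of CaCl₂: 595.4 × 111 = 66,090 g.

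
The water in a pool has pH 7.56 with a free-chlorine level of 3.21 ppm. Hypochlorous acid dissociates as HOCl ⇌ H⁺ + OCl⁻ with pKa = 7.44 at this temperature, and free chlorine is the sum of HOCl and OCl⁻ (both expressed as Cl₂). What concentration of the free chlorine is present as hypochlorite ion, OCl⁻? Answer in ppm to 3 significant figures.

1.83 ppm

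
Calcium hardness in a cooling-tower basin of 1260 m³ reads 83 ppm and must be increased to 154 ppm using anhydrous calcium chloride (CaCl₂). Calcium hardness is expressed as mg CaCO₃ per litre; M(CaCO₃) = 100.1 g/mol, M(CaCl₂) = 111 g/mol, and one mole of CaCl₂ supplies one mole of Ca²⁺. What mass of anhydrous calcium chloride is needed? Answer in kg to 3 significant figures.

99.2 kg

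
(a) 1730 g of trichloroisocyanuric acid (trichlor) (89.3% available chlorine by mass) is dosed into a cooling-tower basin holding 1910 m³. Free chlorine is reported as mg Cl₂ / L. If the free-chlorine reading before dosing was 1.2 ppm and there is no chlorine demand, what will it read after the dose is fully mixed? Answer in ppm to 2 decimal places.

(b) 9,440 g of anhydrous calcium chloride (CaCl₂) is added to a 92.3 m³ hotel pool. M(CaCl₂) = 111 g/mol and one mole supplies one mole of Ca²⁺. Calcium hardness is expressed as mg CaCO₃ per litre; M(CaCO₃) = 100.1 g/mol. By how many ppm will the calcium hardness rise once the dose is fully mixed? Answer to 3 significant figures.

(a) 2.01 ppm; (b) 92.2 ppm

(a) Volume: 1910 m³ = 1,910,000 L.
(a) Available chlorine delivered: 1730 g × 0.893 = 1545 g as Cl₂.
(a) Concentration rise: 1545 g / 1,910,000 L = 0.8088 mg/L = 0.81 ppm.
(a) Final FC: 1.2 + 0.81 = 2.01 ppm.

(b) Volume: 92.3 m³ = 92,300 L.
(b) Moles of Ca²⁺: 9,440 g ÷ 111 g/mol = 85.05 mol.
(b) As CaCO₃: 85.05 mol × 100.1 g/mol = 8513 g.
(b) Rise: 8513 g / 92,300 L × 1000 = 92.23 mg/L.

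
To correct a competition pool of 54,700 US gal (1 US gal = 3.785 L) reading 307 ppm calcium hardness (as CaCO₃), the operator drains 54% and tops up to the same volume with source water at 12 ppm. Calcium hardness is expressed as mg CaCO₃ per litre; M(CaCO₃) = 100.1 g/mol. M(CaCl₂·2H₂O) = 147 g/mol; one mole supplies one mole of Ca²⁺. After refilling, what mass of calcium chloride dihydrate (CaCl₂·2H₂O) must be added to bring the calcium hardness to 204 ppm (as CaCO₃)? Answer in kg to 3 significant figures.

Volume: 54,700 US gal × 3.785 L/gal = 207,040 L.
After draining 54% and refilling: 307 × 0.46 + 12 × 0.54 = 147.7 ppm.
Deficit to target: 204 − 147.7 = 56.3 mg/L.
As CaCO₃: 56.3 mg/L × 207,040 L = 11,660 g; ÷ 100.1 = 116.4 mol Ca²⁺.
Mass: 116.4 × 147 = 17,120 g.

17.1 kg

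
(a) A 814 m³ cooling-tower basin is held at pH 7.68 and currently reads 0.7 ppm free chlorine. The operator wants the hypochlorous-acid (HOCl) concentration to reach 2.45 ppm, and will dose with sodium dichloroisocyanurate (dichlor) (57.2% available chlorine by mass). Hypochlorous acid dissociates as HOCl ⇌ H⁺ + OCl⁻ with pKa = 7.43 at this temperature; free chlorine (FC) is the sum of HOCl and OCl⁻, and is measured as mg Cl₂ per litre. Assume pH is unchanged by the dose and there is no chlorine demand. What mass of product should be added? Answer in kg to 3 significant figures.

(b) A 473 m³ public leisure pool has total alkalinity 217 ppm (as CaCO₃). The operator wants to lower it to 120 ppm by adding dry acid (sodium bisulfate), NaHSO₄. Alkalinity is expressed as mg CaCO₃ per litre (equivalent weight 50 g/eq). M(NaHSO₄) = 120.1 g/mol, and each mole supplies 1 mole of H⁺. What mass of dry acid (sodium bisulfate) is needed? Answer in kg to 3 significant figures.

(a) Volume: 814 m³ = 814,000 L.
(a) [OCl⁻]/[HOCl] = 10^(pH − pKa) = 10^(7.68 − 7.43) = 1.778; fraction as HOCl = 1/(1 + 1.778) = 0.3599.
(a) Free chlorine required for 2.45 ppm HOCl: 2.45 / 0.3599 = 6.807 ppm.
(a) FC to add: 6.807 − 0.7 = 6.107 mg/L as Cl₂.
(a) Cl₂ equivalent: 6.107 mg/L × 814,000 L = 4971 g.
(a) Product at 57.2% available Cl: 4971 / 0.572 = 8690 g.

(b) Volume: 473 m³ = 473,000 L.
(b) Alkalinity to neutralize: (217 − 120) = 97 mg/L as CaCO₃ × 473,000 L = 45,880 g as CaCO₃.
(b) Equivalents of H⁺ required: 45,880 ÷ 50 g/eq = 917.6 eq = 917.6 mol NaHSO₄.
(b) Mass of NaHSO₄: 917.6 × 120.1 = 110,200 g.

(a) 8.69 kg; (b) 110 kg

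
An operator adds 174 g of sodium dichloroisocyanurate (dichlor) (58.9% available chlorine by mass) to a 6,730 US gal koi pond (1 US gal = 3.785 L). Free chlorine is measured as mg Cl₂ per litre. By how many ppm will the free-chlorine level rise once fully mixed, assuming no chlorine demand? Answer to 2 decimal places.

4.02 ppm

Volume: 6,730 US gal × 3.785 L/gal = 25,473 L.
Available chlorine delivered: 174 g × 0.589 = 102.5 g as Cl₂.
Concentration rise: 102.5 g / 25,473 L = 4.023 mg/L = 4.02 ppm.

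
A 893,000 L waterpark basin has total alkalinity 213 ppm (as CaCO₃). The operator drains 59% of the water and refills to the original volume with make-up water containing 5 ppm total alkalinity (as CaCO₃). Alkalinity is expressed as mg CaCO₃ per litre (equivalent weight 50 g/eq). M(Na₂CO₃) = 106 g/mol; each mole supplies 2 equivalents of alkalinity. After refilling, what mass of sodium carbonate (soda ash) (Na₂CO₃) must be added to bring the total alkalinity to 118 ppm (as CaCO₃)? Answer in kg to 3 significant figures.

26.2 kg

After draining 59% and refilling: 213 × 0.41 + 5 × 0.59 = 90.28 ppm.
Deficit to target: 118 − 90.28 = 27.72 mg/L.
As CaCO₃: 27.72 mg/L × 893,000 L = 24,750 g; ÷ 50 g/eq ÷ 2 = 247.5 mol Na₂CO₃.
Mass: 247.5 × 106 = 26,240 g.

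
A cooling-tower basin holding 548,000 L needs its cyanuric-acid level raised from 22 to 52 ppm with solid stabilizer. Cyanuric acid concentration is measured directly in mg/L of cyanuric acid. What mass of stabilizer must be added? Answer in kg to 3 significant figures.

CYA to add: (52 − 22) = 30 mg/L × 548,000 L = 16,440 g cyanuric acid.

16.4 kg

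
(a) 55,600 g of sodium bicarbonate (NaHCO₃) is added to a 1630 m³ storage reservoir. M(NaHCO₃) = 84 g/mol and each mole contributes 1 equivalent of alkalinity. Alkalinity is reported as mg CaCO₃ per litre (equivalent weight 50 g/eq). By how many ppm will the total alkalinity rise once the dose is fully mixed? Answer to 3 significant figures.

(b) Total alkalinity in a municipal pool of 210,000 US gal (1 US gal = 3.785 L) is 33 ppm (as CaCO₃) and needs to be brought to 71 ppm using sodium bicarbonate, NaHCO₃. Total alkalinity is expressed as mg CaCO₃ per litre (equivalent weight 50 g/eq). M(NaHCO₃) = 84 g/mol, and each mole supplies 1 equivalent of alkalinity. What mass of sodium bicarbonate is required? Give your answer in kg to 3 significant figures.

(a) 20.3 ppm; (b) 50.7 kg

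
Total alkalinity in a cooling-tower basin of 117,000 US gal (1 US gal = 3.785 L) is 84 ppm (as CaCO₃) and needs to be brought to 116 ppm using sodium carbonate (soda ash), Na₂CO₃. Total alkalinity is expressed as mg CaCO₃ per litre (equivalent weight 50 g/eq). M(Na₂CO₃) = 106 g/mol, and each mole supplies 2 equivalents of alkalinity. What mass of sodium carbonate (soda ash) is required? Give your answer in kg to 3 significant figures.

15.0 kg

Volume: 117,000 US gal × 3.785 L/gal = 442,845 L.
Alkalinity to add: (116 − 84) = 32 mg/L as CaCO₃ × 442,845 L = 14,170 g as CaCO₃.
Equivalents: 14,170 g ÷ 50 g/eq = 283.4 eq.
Each mole of Na₂CO₃ supplies 2 eq, so 283.4 / 2 = 141.7 mol.
Mass: 141.7 mol × 106 g/mol = 15,020 g.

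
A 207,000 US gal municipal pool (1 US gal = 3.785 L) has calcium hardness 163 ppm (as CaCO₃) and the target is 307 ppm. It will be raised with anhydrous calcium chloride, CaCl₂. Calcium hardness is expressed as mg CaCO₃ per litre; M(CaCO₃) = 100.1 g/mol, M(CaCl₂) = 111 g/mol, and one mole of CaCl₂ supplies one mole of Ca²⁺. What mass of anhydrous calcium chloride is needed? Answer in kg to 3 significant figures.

125 kg

Volume: 207,000 US gal × 3.785 L/gal = 783,495 L.
Hardness to add: (307 − 163) = 144 mg/L as CaCO₃ × 783,495 L = 112,800 g as CaCO₃.
Moles of Ca²⁺ (1 mol Ca²⁺ ≡ 1 mol CaCO₃): 112,800 / 100.1 g/mol = 1127 mol.
Mass of CaCl₂: 1127 × 111 = 125,100 g.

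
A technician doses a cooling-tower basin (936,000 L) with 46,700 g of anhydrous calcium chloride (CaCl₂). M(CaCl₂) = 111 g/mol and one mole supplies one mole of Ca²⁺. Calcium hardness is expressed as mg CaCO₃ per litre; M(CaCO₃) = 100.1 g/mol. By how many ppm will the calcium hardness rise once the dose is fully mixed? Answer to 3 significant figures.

Moles of Ca²⁺: 46,700 g ÷ 111 g/mol = 420.7 mol.
As CaCO₃: 420.7 mol × 100.1 g/mol = 42,110 g.
Rise: 42,110 g / 936,000 L × 1000 = 44.99 mg/L.

45.0 ppm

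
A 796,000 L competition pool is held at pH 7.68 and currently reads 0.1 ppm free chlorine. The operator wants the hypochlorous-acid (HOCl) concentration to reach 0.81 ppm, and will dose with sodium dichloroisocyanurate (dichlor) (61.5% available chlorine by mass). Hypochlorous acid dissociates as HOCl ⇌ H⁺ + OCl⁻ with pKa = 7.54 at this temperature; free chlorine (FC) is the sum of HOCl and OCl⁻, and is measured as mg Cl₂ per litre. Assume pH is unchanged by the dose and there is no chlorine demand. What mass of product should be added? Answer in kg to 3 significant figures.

[OCl⁻]/[HOCl] = 10^(pH − pKa) = 10^(7.68 − 7.54) = 1.38; fraction as HOCl = 1/(1 + 1.38) = 0.4201.
Free chlorine required for 0.81 ppm HOCl: 0.81 / 0.4201 = 1.928 ppm.
FC to add: 1.928 − 0.1 = 1.828 mg/L as Cl₂.
Cl₂ equivalent: 1.828 mg/L × 796,000 L = 1455 g.
Product at 61.5% available Cl: 1455 / 0.615 = 2366 g.

2.37 kg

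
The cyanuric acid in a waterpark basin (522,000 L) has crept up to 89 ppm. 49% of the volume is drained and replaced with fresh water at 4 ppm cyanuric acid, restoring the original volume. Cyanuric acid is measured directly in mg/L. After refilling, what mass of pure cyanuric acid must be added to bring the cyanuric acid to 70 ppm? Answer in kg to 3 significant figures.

After draining 49% and refilling: 89 × 0.51 + 4 × 0.49 = 47.35 ppm.
Deficit to target: 70 − 47.35 = 22.65 mg/L.
Mass: 22.65 mg/L × 522,000 L = 11,820 g cyanuric acid.

11.8 kg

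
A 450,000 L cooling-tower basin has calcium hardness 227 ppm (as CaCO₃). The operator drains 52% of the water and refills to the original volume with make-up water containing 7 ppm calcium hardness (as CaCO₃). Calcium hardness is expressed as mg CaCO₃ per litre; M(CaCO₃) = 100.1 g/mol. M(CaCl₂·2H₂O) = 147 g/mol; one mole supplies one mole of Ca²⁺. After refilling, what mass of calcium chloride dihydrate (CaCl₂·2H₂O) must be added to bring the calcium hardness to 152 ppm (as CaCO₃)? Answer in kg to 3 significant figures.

26.0 kg

After draining 52% and refilling: 227 × 0.48 + 7 × 0.52 = 112.6 ppm.
Deficit to target: 152 − 112.6 = 39.4 mg/L.
As CaCO₃: 39.4 mg/L × 450,000 L = 17,730 g; ÷ 100.1 = 177.1 mol Ca²⁺.
Mass: 177.1 × 147 = 26,040 g.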